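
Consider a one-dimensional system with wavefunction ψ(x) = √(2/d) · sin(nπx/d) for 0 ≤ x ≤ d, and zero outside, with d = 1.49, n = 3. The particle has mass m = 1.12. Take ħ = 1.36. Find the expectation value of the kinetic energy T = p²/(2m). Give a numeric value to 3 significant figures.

33.0

T = −(ħ²/2m) d²/dx², so ⟨T⟩ = −(ħ²/2m) ∫ ψ*·ψ'' dx; with m = 1.12.
d/dx sin(nπx/d) = (nπ/d)·cos(nπx/d) and d²/dx² sin(nπx/d) = −(nπ/d)²·sin(nπx/d); on 0 ≤ x ≤ d, ∫sin²(nπx/d) dx = d/2 and ∫sin(nπx/d)·cos(nπx/d) dx = 0.
⟨T⟩ = 33.037.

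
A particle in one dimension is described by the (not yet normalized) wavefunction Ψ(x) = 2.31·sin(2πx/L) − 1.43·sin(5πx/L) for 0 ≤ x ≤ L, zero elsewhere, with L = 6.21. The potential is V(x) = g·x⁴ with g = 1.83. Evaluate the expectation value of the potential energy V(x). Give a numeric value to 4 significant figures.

⟨V⟩ = ∫ V(x)·|Ψ|² dx / ∫|Ψ|² dx.
On 0 ≤ x ≤ L (j ≠ l): ∫sin²(jπx/L) dx = L/2, ∫sin(jπx/L)·sin(lπx/L) dx = 0; diagonal moments ∫x·sin²(jπx/L) dx = L²/4, ∫x²·sin²(jπx/L) dx = L³·(1/6 − 1/(4j²π²)); cross terms ∫x·sin(jπx/L)·sin(lπx/L) dx = 0 for j + l even and −4jlL²/(π²(j² − l²)²) for j + l odd, ∫x²·sin(jπx/L)·sin(lπx/L) dx = (−1)^(j+l)·4jlL³/(π²(j² − l²)²); higher powers the same way via product-to-sum and parts.
State is unnormalized: ∫|Ψ|² dx = 22.918, and ∫Ψ*·V(x)·Ψ dx = 13194., so ⟨V⟩ = 13194. / 22.918.
⟨V⟩ = 575.72.

575.7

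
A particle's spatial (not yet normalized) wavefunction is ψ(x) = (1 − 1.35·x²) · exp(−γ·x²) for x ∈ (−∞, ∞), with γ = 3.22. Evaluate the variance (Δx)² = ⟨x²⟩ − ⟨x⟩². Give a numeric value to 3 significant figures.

Compute ⟨x⟩ and ⟨x²⟩ separately, then (Δx)² = ⟨x²⟩ − ⟨x⟩².
Expand each integrand as polynomial × e^(−2γx²) and use ∫x^(2j)·e^(−2γx²) dx = (2j−1)!!/(4γ)^j · √(π/(2γ)), odd powers → 0; here √(π/(2γ)) = 0.69844.
Normalization: ∫|ψ|² dx = 0.57505.
⟨x⟩ = 0.0000 and ⟨x²⟩ = 0.050536.
(Δx)² = 0.050536 − (0.0000)² = 0.050536.

0.0505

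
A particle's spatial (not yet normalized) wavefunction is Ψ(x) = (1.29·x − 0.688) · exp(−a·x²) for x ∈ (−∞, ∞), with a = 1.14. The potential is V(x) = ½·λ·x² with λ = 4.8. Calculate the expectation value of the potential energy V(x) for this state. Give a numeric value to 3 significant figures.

0.985

⟨V⟩ = ∫ V(x)·|Ψ|² dx / ∫|Ψ|² dx.
Expand each integrand as polynomial × e^(−2ax²) and use ∫x^(2j)·e^(−2ax²) dx = (2j−1)!!/(4a)^j · √(π/(2a)), odd powers → 0; here √(π/(2a)) = 1.1738.
State is unnormalized: ∫|Ψ|² dx = 0.98400, and ∫Ψ*·V(x)·Ψ dx = 0.96881, so ⟨V⟩ = 0.96881 / 0.98400.
⟨V⟩ = 0.98457.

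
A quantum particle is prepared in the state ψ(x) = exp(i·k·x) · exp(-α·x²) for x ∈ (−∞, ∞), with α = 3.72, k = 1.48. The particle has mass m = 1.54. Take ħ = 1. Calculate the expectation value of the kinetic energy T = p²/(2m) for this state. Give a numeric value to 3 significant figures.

T = −(ħ²/2m) d²/dx², so ⟨T⟩ = −(ħ²/2m) ∫ ψ*·ψ'' dx / ∫|ψ|² dx; with m = 1.54.
Gaussian moments: ∫x^(2j)·e^(−2αx²) dx = (2j−1)!!/(4α)^j · √(π/(2α)), odd powers integrate to 0; here √(π/(2α)) = 0.64981. Derivatives: ψ′ = (ik − 2αx)·ψ, ψ″ = ((ik − 2αx)² − 2α)·ψ; the odd-in-x pieces drop out.
State is unnormalized: ∫|ψ|² dx = 0.64981, and ∫ψ*·(−ħ²/2m · ψ'') dx = 1.2470, so ⟨T⟩ = 1.2470 / 0.64981.
⟨T⟩ = 1.9190.

1.92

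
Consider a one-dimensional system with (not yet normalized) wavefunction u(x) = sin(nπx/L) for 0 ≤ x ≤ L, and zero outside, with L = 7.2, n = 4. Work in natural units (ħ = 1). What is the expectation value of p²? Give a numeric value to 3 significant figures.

p² u = −ħ² d²u/dx²; ⟨p²⟩ = −ħ² ∫ u*·u'' dx / ∫|u|² dx.
d/dx sin(nπx/L) = (nπ/L)·cos(nπx/L) and d²/dx² sin(nπx/L) = −(nπ/L)²·sin(nπx/L); on 0 ≤ x ≤ L, ∫sin²(nπx/L) dx = L/2 and ∫sin(nπx/L)·cos(nπx/L) dx = 0.
State is unnormalized: ∫|u|² dx = 3.6000, and ∫u*·(−ħ² u'') dx = 10.966, so ⟨p²⟩ = 10.966 / 3.6000.
⟨p²⟩ = 3.0462.

3.05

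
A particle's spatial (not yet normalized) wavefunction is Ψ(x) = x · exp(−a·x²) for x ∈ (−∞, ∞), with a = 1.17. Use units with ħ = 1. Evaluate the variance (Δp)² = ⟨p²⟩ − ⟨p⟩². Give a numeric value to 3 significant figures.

3.51

Compute ⟨p⟩ and ⟨p²⟩ separately; (Δp)² = ⟨p²⟩ − ⟨p⟩².
Expand each integrand as polynomial × e^(−2ax²) and use ∫x^(2j)·e^(−2ax²) dx = (2j−1)!!/(4a)^j · √(π/(2a)), odd powers → 0; here √(π/(2a)) = 1.1587. Differentiate with the product rule, d/dx e^(−ax²) = −2ax·e^(−ax²).
Normalization: ∫|Ψ|² dx = 0.24758.
⟨p⟩ = 0.0000 and ⟨p²⟩ = 3.5100.
(Δp)² = 3.5100 − (0.0000)² = 3.5100.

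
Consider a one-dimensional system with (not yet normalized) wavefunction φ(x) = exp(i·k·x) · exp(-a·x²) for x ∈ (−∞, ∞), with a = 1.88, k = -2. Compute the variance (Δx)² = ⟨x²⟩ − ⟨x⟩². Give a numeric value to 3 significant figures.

0.133

Compute ⟨x⟩ and ⟨x²⟩ separately, then (Δx)² = ⟨x²⟩ − ⟨x⟩².
Gaussian moments: ∫x^(2j)·e^(−2ax²) dx = (2j−1)!!/(4a)^j · √(π/(2a)), odd powers integrate to 0; here √(π/(2a)) = 0.91407.
Normalization: ∫|φ|² dx = 0.91407.
⟨x⟩ = 0.0000 and ⟨x²⟩ = 0.13298.
(Δx)² = 0.13298 − (0.0000)² = 0.13298.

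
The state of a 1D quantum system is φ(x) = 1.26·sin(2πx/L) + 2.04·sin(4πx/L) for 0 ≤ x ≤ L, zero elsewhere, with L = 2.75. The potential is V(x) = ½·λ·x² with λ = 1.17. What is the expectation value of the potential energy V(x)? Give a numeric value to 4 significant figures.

⟨V⟩ = ∫ V(x)·|φ|² dx / ∫|φ|² dx.
On 0 ≤ x ≤ L (j ≠ l): ∫sin²(jπx/L) dx = L/2, ∫sin(jπx/L)·sin(lπx/L) dx = 0; diagonal moments ∫x·sin²(jπx/L) dx = L²/4, ∫x²·sin²(jπx/L) dx = L³·(1/6 − 1/(4j²π²)); cross terms ∫x·sin(jπx/L)·sin(lπx/L) dx = 0 for j + l even and −4jlL²/(π²(j² − l²)²) for j + l odd, ∫x²·sin(jπx/L)·sin(lπx/L) dx = (−1)^(j+l)·4jlL³/(π²(j² − l²)²); higher powers the same way via product-to-sum and parts.
State is unnormalized: ∫|φ|² dx = 7.9052, and ∫φ*·V(x)·φ dx = 12.863, so ⟨V⟩ = 12.863 / 7.9052.
⟨V⟩ = 1.6272.

1.627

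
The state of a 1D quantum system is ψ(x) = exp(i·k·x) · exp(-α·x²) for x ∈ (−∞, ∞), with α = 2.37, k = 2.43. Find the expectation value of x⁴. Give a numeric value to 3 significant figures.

0.0334

⟨x⁴⟩ = ∫ x⁴·|ψ|² dx / ∫|ψ|² dx (integrals over the domain).
Gaussian moments: ∫x^(2j)·e^(−2αx²) dx = (2j−1)!!/(4α)^j · √(π/(2α)), odd powers integrate to 0; here √(π/(2α)) = 0.81412.
State is unnormalized: ∫|ψ|² dx = 0.81412, and ∫ψ*·x⁴·ψ dx = 0.027176, so ⟨x⁴⟩ = 0.027176 / 0.81412.
⟨x⁴⟩ = 0.033381.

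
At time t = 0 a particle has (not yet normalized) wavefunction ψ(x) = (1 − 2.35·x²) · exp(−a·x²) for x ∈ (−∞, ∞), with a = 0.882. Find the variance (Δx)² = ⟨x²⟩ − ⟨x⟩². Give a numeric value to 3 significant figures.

Compute ⟨x⟩ and ⟨x²⟩ separately, then (Δx)² = ⟨x²⟩ − ⟨x⟩².
Expand each integrand as polynomial × e^(−2ax²) and use ∫x^(2j)·e^(−2ax²) dx = (2j−1)!!/(4a)^j · √(π/(2a)), odd powers → 0; here √(π/(2a)) = 1.3345.
Normalization: ∫|ψ|² dx = 1.3330.
⟨x⟩ = 0.0000 and ⟨x²⟩ = 1.0382.
(Δx)² = 1.0382 − (0.0000)² = 1.0382.

1.04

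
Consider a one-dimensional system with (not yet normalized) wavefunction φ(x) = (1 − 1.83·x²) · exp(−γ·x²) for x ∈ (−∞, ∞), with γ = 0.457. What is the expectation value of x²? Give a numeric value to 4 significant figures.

⟨x²⟩ = ∫ x²·|φ|² dx / ∫|φ|² dx (integrals over the domain).
Expand each integrand as polynomial × e^(−2γx²) and use ∫x^(2j)·e^(−2γx²) dx = (2j−1)!!/(4γ)^j · √(π/(2γ)), odd powers → 0; here √(π/(2γ)) = 1.8540.
State is unnormalized: ∫|φ|² dx = 3.7161, and ∫φ*·x²·φ dx = 10.169, so ⟨x²⟩ = 10.169 / 3.7161.
⟨x²⟩ = 2.7364.

2.736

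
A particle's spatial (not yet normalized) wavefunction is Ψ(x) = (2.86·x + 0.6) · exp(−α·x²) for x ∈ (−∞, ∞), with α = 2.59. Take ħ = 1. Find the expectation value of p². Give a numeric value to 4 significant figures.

6.148

p² Ψ = −ħ² d²Ψ/dx²; ⟨p²⟩ = −ħ² ∫ Ψ*·Ψ'' dx / ∫|Ψ|² dx.
Expand each integrand as polynomial × e^(−2αx²) and use ∫x^(2j)·e^(−2αx²) dx = (2j−1)!!/(4α)^j · √(π/(2α)), odd powers → 0; here √(π/(2α)) = 0.77877. Differentiate with the product rule, d/dx e^(−αx²) = −2αx·e^(−αx²).
State is unnormalized: ∫|Ψ|² dx = 0.89523, and ∫Ψ*·(−ħ² Ψ'') dx = 5.5037, so ⟨p²⟩ = 5.5037 / 0.89523.
⟨p²⟩ = 6.1478.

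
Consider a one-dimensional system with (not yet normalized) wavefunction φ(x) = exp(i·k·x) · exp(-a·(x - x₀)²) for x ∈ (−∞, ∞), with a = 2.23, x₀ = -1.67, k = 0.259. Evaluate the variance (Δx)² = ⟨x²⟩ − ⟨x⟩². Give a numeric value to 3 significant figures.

Compute ⟨x⟩ and ⟨x²⟩ separately, then (Δx)² = ⟨x²⟩ − ⟨x⟩².
Gaussian moments (u = x − x₀): ∫u^(2j)·e^(−2au²) du = (2j−1)!!/(4a)^j · √(π/(2a)), odd powers integrate to 0; here √(π/(2a)) = 0.83928.
Normalization: ∫|φ|² dx = 0.83928.
⟨x⟩ = -1.6700 and ⟨x²⟩ = 2.9010.
(Δx)² = 2.9010 − (-1.6700)² = 0.11211.

0.112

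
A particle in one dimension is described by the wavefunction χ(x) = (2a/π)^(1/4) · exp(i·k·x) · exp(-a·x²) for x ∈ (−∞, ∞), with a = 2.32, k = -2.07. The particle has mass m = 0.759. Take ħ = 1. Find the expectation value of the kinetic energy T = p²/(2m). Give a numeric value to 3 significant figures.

T = −(ħ²/2m) d²/dx², so ⟨T⟩ = −(ħ²/2m) ∫ χ*·χ'' dx; with m = 0.759.
Gaussian moments: ∫x^(2j)·e^(−2ax²) dx = (2j−1)!!/(4a)^j · √(π/(2a)), odd powers integrate to 0; here √(π/(2a)) = 0.82284. Derivatives: χ′ = (ik − 2ax)·χ, χ″ = ((ik − 2ax)² − 2a)·χ; the odd-in-x pieces drop out.
⟨T⟩ = 4.3511.

4.35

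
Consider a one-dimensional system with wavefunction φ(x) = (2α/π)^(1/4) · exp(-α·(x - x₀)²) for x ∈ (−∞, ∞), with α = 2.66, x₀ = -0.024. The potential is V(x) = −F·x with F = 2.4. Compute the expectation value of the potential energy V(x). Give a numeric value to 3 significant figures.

0.0576

⟨V⟩ = ∫ V(x)·|φ|² dx.
Gaussian moments (u = x − x₀): ∫u^(2j)·e^(−2αu²) du = (2j−1)!!/(4α)^j · √(π/(2α)), odd powers integrate to 0; here √(π/(2α)) = 0.76846.
⟨V⟩ = 0.057600.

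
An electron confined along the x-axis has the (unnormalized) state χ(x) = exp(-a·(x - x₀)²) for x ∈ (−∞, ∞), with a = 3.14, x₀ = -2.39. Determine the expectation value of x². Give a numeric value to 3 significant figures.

5.79

⟨x²⟩ = ∫ x²·|χ|² dx / ∫|χ|² dx (integrals over the domain).
Gaussian moments (u = x − x₀): ∫u^(2j)·e^(−2au²) du = (2j−1)!!/(4a)^j · √(π/(2a)), odd powers integrate to 0; here √(π/(2a)) = 0.70729.
State is unnormalized: ∫|χ|² dx = 0.70729, and ∫χ*·x²·χ dx = 4.0964, so ⟨x²⟩ = 4.0964 / 0.70729.
⟨x²⟩ = 5.7917.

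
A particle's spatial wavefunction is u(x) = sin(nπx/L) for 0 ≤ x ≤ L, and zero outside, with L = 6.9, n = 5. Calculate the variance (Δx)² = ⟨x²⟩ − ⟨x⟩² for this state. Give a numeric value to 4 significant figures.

Compute ⟨x⟩ and ⟨x²⟩ separately, then (Δx)² = ⟨x²⟩ − ⟨x⟩².
With sin²θ = (1 − cos2θ)/2 on 0 ≤ x ≤ L: ∫sin²(nπx/L) dx = L/2, ∫x·sin²(nπx/L) dx = L²/4, ∫x²·sin²(nπx/L) dx = L³·(1/6 − 1/(4n²π²)); higher powers xᵏ the same way, integrating xᵏ·cos(2nπx/L) by parts.
Normalization: ∫|u|² dx = 3.4500.
⟨x⟩ = 3.4500 and ⟨x²⟩ = 15.774.
(Δx)² = 15.774 − (3.4500)² = 3.8710.

3.871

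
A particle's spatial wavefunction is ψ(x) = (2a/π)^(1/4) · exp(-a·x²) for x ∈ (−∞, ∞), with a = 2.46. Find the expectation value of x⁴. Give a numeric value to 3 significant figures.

0.0310

⟨x⁴⟩ = ∫ x⁴·|ψ|² dx (integrals over the domain).
Gaussian moments: ∫x^(2j)·e^(−2ax²) dx = (2j−1)!!/(4a)^j · √(π/(2a)), odd powers integrate to 0; here √(π/(2a)) = 0.79908.
⟨x⁴⟩ = 0.030984.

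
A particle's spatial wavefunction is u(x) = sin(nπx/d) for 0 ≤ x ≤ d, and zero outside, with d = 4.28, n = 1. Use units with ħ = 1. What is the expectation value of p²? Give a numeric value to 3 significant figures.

p² u = −ħ² d²u/dx²; ⟨p²⟩ = −ħ² ∫ u*·u'' dx / ∫|u|² dx.
d/dx sin(nπx/d) = (nπ/d)·cos(nπx/d) and d²/dx² sin(nπx/d) = −(nπ/d)²·sin(nπx/d); on 0 ≤ x ≤ d, ∫sin²(nπx/d) dx = d/2 and ∫sin(nπx/d)·cos(nπx/d) dx = 0.
State is unnormalized: ∫|u|² dx = 2.1400, and ∫u*·(−ħ² u'') dx = 1.1530, so ⟨p²⟩ = 1.1530 / 2.1400.
⟨p²⟩ = 0.53878.

0.539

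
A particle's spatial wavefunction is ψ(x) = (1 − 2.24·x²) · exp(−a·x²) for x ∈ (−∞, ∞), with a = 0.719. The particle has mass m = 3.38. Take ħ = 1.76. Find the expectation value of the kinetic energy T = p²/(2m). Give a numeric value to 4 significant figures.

1.776

T = −(ħ²/2m) d²/dx², so ⟨T⟩ = −(ħ²/2m) ∫ ψ*·ψ'' dx / ∫|ψ|² dx; with m = 3.38.
Expand each integrand as polynomial × e^(−2ax²) and use ∫x^(2j)·e^(−2ax²) dx = (2j−1)!!/(4a)^j · √(π/(2a)), odd powers → 0; here √(π/(2a)) = 1.4781. Differentiate with the product rule, d/dx e^(−ax²) = −2ax·e^(−ax²).
State is unnormalized: ∫|ψ|² dx = 1.8655, and ∫ψ*·(−ħ²/2m · ψ'') dx = 3.3134, so ⟨T⟩ = 3.3134 / 1.8655.
⟨T⟩ = 1.7761.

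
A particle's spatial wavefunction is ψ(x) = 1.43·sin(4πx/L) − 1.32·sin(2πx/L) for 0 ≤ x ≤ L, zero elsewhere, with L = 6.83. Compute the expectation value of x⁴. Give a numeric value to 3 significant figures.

⟨x⁴⟩ = ∫ x⁴·|ψ|² dx / ∫|ψ|² dx (integrals over the domain).
On 0 ≤ x ≤ L (j ≠ l): ∫sin²(jπx/L) dx = L/2, ∫sin(jπx/L)·sin(lπx/L) dx = 0; diagonal moments ∫x·sin²(jπx/L) dx = L²/4, ∫x²·sin²(jπx/L) dx = L³·(1/6 − 1/(4j²π²)); cross terms ∫x·sin(jπx/L)·sin(lπx/L) dx = 0 for j + l even and −4jlL²/(π²(j² − l²)²) for j + l odd, ∫x²·sin(jπx/L)·sin(lπx/L) dx = (−1)^(j+l)·4jlL³/(π²(j² − l²)²); higher powers the same way via product-to-sum and parts.
State is unnormalized: ∫|ψ|² dx = 12.934, and ∫ψ*·x⁴·ψ dx = 3118.1, so ⟨x⁴⟩ = 3118.1 / 12.934.
⟨x⁴⟩ = 241.09.

241.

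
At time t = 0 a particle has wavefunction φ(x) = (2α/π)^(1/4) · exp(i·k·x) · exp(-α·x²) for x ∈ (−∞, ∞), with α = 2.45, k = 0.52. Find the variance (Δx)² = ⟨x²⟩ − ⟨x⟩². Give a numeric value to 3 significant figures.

Compute ⟨x⟩ and ⟨x²⟩ separately, then (Δx)² = ⟨x²⟩ − ⟨x⟩².
Gaussian moments: ∫x^(2j)·e^(−2αx²) dx = (2j−1)!!/(4α)^j · √(π/(2α)), odd powers integrate to 0; here √(π/(2α)) = 0.80071.
⟨x⟩ = 0.0000 and ⟨x²⟩ = 0.10204.
(Δx)² = 0.10204 − (0.0000)² = 0.10204.

0.102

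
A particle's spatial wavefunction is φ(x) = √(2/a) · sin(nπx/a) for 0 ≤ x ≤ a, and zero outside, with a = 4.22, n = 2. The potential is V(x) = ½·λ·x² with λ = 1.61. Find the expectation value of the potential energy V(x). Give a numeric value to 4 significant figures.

⟨V⟩ = ∫ V(x)·|φ|² dx.
With sin²θ = (1 − cos2θ)/2 on 0 ≤ x ≤ a: ∫sin²(nπx/a) dx = a/2, ∫x·sin²(nπx/a) dx = a²/4, ∫x²·sin²(nπx/a) dx = a³·(1/6 − 1/(4n²π²)); higher powers xᵏ the same way, integrating xᵏ·cos(2nπx/a) by parts.
⟨V⟩ = 4.5970.

4.597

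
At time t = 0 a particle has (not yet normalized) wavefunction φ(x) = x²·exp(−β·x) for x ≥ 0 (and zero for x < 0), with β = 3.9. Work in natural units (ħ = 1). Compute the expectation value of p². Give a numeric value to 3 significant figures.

5.07

p² φ = −ħ² d²φ/dx²; ⟨p²⟩ = −ħ² ∫ φ*·φ'' dx / ∫|φ|² dx.
Differentiate x²·exp(−β·x) with the product rule; every integrand then reduces to terms xʲ·e^(−2βx) on [0, ∞), with ∫₀^∞ xʲ·e^(−2βx) dx = j!/(2β)^(j+1).
State is unnormalized: ∫|φ|² dx = 0.00083126, and ∫φ*·(−ħ² φ'') dx = 0.0042145, so ⟨p²⟩ = 0.0042145 / 0.00083126.
⟨p²⟩ = 5.0700.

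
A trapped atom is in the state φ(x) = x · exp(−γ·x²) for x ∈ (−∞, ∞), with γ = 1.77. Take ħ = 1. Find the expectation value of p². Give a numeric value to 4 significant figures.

5.310

p² φ = −ħ² d²φ/dx²; ⟨p²⟩ = −ħ² ∫ φ*·φ'' dx / ∫|φ|² dx.
Expand each integrand as polynomial × e^(−2γx²) and use ∫x^(2j)·e^(−2γx²) dx = (2j−1)!!/(4γ)^j · √(π/(2γ)), odd powers → 0; here √(π/(2γ)) = 0.94205. Differentiate with the product rule, d/dx e^(−γx²) = −2γx·e^(−γx²).
State is unnormalized: ∫|φ|² dx = 0.13306, and ∫φ*·(−ħ² φ'') dx = 0.70654, so ⟨p²⟩ = 0.70654 / 0.13306.
⟨p²⟩ = 5.3100.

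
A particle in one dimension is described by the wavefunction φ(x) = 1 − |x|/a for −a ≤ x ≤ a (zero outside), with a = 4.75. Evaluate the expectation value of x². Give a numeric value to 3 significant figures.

2.26

⟨x²⟩ = ∫ x²·|φ|² dx / ∫|φ|² dx (integrals over the domain).
φ is even, so ∫ over [−a, a] = 2∫₀ᵃ with φ = 1 − x/a there: ∫₀ᵃ (1 − x/a)² dx = a/3, ∫₀ᵃ x²(1 − x/a)² dx = a³/30, ∫₀ᵃ x⁴(1 − x/a)² dx = a⁵/105.
State is unnormalized: ∫|φ|² dx = 3.1667, and ∫φ*·x²·φ dx = 7.1448, so ⟨x²⟩ = 7.1448 / 3.1667.
⟨x²⟩ = 2.2563.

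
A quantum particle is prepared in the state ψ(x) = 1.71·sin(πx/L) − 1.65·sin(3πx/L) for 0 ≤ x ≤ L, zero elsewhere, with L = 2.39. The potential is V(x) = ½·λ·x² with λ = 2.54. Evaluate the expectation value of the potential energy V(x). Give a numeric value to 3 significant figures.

1.93

⟨V⟩ = ∫ V(x)·|ψ|² dx / ∫|ψ|² dx.
On 0 ≤ x ≤ L (j ≠ l): ∫sin²(jπx/L) dx = L/2, ∫sin(jπx/L)·sin(lπx/L) dx = 0; diagonal moments ∫x·sin²(jπx/L) dx = L²/4, ∫x²·sin²(jπx/L) dx = L³·(1/6 − 1/(4j²π²)); cross terms ∫x·sin(jπx/L)·sin(lπx/L) dx = 0 for j + l even and −4jlL²/(π²(j² − l²)²) for j + l odd, ∫x²·sin(jπx/L)·sin(lπx/L) dx = (−1)^(j+l)·4jlL³/(π²(j² − l²)²); higher powers the same way via product-to-sum and parts.
State is unnormalized: ∫|ψ|² dx = 6.7477, and ∫ψ*·V(x)·ψ dx = 13.041, so ⟨V⟩ = 13.041 / 6.7477.
⟨V⟩ = 1.9327.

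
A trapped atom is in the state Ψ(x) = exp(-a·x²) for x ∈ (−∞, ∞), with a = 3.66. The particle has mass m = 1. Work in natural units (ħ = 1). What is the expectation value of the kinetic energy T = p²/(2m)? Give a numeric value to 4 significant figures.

T = −(ħ²/2m) d²/dx², so ⟨T⟩ = −(ħ²/2m) ∫ Ψ*·Ψ'' dx / ∫|Ψ|² dx; with m = 1.
Gaussian moments: ∫x^(2j)·e^(−2ax²) dx = (2j−1)!!/(4a)^j · √(π/(2a)), odd powers integrate to 0; here √(π/(2a)) = 0.65512. Derivatives: d/dx e^(−ax²) = −2ax·e^(−ax²), d²/dx² e^(−ax²) = (4a²x² − 2a)·e^(−ax²).
State is unnormalized: ∫|Ψ|² dx = 0.65512, and ∫Ψ*·(−ħ²/2m · Ψ'') dx = 1.1989, so ⟨T⟩ = 1.1989 / 0.65512.
⟨T⟩ = 1.8300.

1.830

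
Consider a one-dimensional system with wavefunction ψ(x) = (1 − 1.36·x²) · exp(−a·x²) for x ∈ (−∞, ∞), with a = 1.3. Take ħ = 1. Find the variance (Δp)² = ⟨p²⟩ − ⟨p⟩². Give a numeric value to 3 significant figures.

Compute ⟨p⟩ and ⟨p²⟩ separately; (Δp)² = ⟨p²⟩ − ⟨p⟩².
Expand each integrand as polynomial × e^(−2ax²) and use ∫x^(2j)·e^(−2ax²) dx = (2j−1)!!/(4a)^j · √(π/(2a)), odd powers → 0; here √(π/(2a)) = 1.0992. Differentiate with the product rule, d/dx e^(−ax²) = −2ax·e^(−ax²).
Normalization: ∫|ψ|² dx = 0.74982.
⟨p⟩ = 0.0000 and ⟨p²⟩ = 3.8152.
(Δp)² = 3.8152 − (0.0000)² = 3.8152.

3.82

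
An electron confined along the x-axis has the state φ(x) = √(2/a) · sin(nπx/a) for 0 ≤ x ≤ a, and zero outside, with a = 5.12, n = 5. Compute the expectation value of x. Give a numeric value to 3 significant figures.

⟨x⟩ = ∫ x·|φ|² dx (integrals over the domain).
With sin²θ = (1 − cos2θ)/2 on 0 ≤ x ≤ a: ∫sin²(nπx/a) dx = a/2, ∫x·sin²(nπx/a) dx = a²/4, ∫x²·sin²(nπx/a) dx = a³·(1/6 − 1/(4n²π²)); higher powers xᵏ the same way, integrating xᵏ·cos(2nπx/a) by parts.
⟨x⟩ = 2.5600.

2.56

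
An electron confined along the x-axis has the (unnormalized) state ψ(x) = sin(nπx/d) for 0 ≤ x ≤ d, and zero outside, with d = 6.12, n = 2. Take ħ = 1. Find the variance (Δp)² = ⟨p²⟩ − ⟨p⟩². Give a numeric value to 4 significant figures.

1.054

Compute ⟨p⟩ and ⟨p²⟩ separately; (Δp)² = ⟨p²⟩ − ⟨p⟩².
d/dx sin(nπx/d) = (nπ/d)·cos(nπx/d) and d²/dx² sin(nπx/d) = −(nπ/d)²·sin(nπx/d); on 0 ≤ x ≤ d, ∫sin²(nπx/d) dx = d/2 and ∫sin(nπx/d)·cos(nπx/d) dx = 0.
Normalization: ∫|ψ|² dx = 3.0600.
⟨p⟩ = 0.0000 and ⟨p²⟩ = 1.0540.
(Δp)² = 1.0540 − (0.0000)² = 1.0540.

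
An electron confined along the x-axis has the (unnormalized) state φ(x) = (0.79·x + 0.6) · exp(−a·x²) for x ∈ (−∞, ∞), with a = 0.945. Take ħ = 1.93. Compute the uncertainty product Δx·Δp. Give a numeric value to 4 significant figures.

Δx = √(⟨x²⟩−⟨x⟩²), Δp = √(⟨p²⟩−⟨p⟩²).
Expand each integrand as polynomial × e^(−2ax²) and use ∫x^(2j)·e^(−2ax²) dx = (2j−1)!!/(4a)^j · √(π/(2a)), odd powers → 0; here √(π/(2a)) = 1.2893. Differentiate with the product rule, d/dx e^(−ax²) = −2ax·e^(−ax²).
Normalization: ∫|φ|² dx = 0.67700.
⟨x⟩ = 0.47761, ⟨x²⟩ = 0.43091 ⇒ Δx = 0.45034.
⟨p⟩ = 0.0000, ⟨p²⟩ = 5.7336 ⇒ Δp = 2.3945.
Δx·Δp = 1.0783.

1.078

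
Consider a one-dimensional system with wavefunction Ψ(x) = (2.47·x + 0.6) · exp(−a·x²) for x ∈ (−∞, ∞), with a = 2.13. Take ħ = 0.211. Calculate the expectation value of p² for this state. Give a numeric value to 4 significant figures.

p² Ψ = −ħ² d²Ψ/dx²; ⟨p²⟩ = −ħ² ∫ Ψ*·Ψ'' dx / ∫|Ψ|² dx.
Expand each integrand as polynomial × e^(−2ax²) and use ∫x^(2j)·e^(−2ax²) dx = (2j−1)!!/(4a)^j · √(π/(2a)), odd powers → 0; here √(π/(2a)) = 0.85876. Differentiate with the product rule, d/dx e^(−ax²) = −2ax·e^(−ax²).
State is unnormalized: ∫|Ψ|² dx = 0.92408, and ∫Ψ*·(−ħ² Ψ'') dx = 0.20426, so ⟨p²⟩ = 0.20426 / 0.92408.
⟨p²⟩ = 0.22104.

0.2210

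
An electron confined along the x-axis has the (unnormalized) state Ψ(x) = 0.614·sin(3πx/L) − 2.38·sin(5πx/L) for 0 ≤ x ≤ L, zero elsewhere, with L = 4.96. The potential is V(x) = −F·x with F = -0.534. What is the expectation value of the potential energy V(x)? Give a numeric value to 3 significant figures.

⟨V⟩ = ∫ V(x)·|Ψ|² dx / ∫|Ψ|² dx.
On 0 ≤ x ≤ L (j ≠ l): ∫sin²(jπx/L) dx = L/2, ∫sin(jπx/L)·sin(lπx/L) dx = 0; diagonal moments ∫x·sin²(jπx/L) dx = L²/4, ∫x²·sin²(jπx/L) dx = L³·(1/6 − 1/(4j²π²)); cross terms ∫x·sin(jπx/L)·sin(lπx/L) dx = 0 for j + l even and −4jlL²/(π²(j² − l²)²) for j + l odd, ∫x²·sin(jπx/L)·sin(lπx/L) dx = (−1)^(j+l)·4jlL³/(π²(j² − l²)²); higher powers the same way via product-to-sum and parts.
State is unnormalized: ∫|Ψ|² dx = 14.983, and ∫Ψ*·V(x)·Ψ dx = 19.842, so ⟨V⟩ = 19.842 / 14.983.
⟨V⟩ = 1.3243.

1.32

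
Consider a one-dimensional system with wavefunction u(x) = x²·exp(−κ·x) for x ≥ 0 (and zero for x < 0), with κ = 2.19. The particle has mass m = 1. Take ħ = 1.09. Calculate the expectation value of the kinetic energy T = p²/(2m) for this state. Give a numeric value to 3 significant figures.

T = −(ħ²/2m) d²/dx², so ⟨T⟩ = −(ħ²/2m) ∫ u*·u'' dx / ∫|u|² dx; with m = 1.
Differentiate x²·exp(−κ·x) with the product rule; every integrand then reduces to terms xʲ·e^(−2κx) on [0, ∞), with ∫₀^∞ xʲ·e^(−2κx) dx = j!/(2κ)^(j+1).
State is unnormalized: ∫|u|² dx = 0.014888, and ∫u*·(−ħ²/2m · u'') dx = 0.014139, so ⟨T⟩ = 0.014139 / 0.014888.
⟨T⟩ = 0.94971.

0.950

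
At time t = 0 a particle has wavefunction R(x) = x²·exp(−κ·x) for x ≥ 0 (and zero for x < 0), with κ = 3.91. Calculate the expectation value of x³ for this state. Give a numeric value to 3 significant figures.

0.439

⟨x³⟩ = ∫ x³·|R|² dx / ∫|R|² dx (integrals over the domain).
Every integrand reduces to terms xʲ·e^(−2κx) on [0, ∞); use ∫₀^∞ xʲ·e^(−2κx) dx = j!/(2κ)^(j+1).
State is unnormalized: ∫|R|² dx = 0.00082069, and ∫R*·x³·R dx = 0.00036039, so ⟨x³⟩ = 0.00036039 / 0.00082069.
⟨x³⟩ = 0.43914.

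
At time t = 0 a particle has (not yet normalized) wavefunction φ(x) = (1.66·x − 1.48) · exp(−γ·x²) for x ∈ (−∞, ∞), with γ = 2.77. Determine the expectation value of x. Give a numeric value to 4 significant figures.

⟨x⟩ = ∫ x·|φ|² dx / ∫|φ|² dx (integrals over the domain).
Expand each integrand as polynomial × e^(−2γx²) and use ∫x^(2j)·e^(−2γx²) dx = (2j−1)!!/(4γ)^j · √(π/(2γ)), odd powers → 0; here √(π/(2γ)) = 0.75304.
State is unnormalized: ∫|φ|² dx = 1.8367, and ∫φ*·x·φ dx = -0.33395, so ⟨x⟩ = -0.33395 / 1.8367.
⟨x⟩ = -0.18182.

-0.1818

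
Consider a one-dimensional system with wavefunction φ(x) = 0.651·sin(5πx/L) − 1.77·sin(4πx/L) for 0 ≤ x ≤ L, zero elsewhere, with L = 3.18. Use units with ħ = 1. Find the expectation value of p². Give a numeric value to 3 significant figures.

16.7

p² φ = −ħ² d²φ/dx²; ⟨p²⟩ = −ħ² ∫ φ*·φ'' dx / ∫|φ|² dx.
d²/dx² sin(jπx/L) = −(jπ/L)²·sin(jπx/L); on 0 ≤ x ≤ L, ∫sin²(jπx/L) dx = L/2 and ∫sin(jπx/L)·sin(lπx/L) dx = 0 for j ≠ l, so only diagonal terms survive in ∫|φ|² and ∫φ·φ″; ∫φ·φ′ dx = [φ²/2] between the walls = 0.
State is unnormalized: ∫|φ|² dx = 5.6552, and ∫φ*·(−ħ² φ'') dx = 94.229, so ⟨p²⟩ = 94.229 / 5.6552.
⟨p²⟩ = 16.662.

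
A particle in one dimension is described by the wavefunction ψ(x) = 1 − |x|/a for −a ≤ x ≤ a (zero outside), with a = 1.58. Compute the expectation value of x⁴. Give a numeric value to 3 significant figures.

0.178

⟨x⁴⟩ = ∫ x⁴·|ψ|² dx / ∫|ψ|² dx (integrals over the domain).
ψ is even, so ∫ over [−a, a] = 2∫₀ᵃ with ψ = 1 − x/a there: ∫₀ᵃ (1 − x/a)² dx = a/3, ∫₀ᵃ x²(1 − x/a)² dx = a³/30, ∫₀ᵃ x⁴(1 − x/a)² dx = a⁵/105.
State is unnormalized: ∫|ψ|² dx = 1.0533, and ∫ψ*·x⁴·ψ dx = 0.18755, so ⟨x⁴⟩ = 0.18755 / 1.0533.
⟨x⁴⟩ = 0.17806.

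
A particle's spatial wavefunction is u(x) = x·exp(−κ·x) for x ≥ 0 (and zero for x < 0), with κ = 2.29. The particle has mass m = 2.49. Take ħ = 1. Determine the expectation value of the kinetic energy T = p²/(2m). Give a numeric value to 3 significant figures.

T = −(ħ²/2m) d²/dx², so ⟨T⟩ = −(ħ²/2m) ∫ u*·u'' dx / ∫|u|² dx; with m = 2.49.
Differentiate x·exp(−κ·x) with the product rule; every integrand then reduces to terms xʲ·e^(−2κx) on [0, ∞), with ∫₀^∞ xʲ·e^(−2κx) dx = j!/(2κ)^(j+1).
State is unnormalized: ∫|u|² dx = 0.020818, and ∫u*·(−ħ²/2m · u'') dx = 0.021922, so ⟨T⟩ = 0.021922 / 0.020818.
⟨T⟩ = 1.0530.

1.05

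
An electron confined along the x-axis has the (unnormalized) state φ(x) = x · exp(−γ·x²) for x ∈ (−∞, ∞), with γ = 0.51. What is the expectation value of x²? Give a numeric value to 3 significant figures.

⟨x²⟩ = ∫ x²·|φ|² dx / ∫|φ|² dx (integrals over the domain).
Expand each integrand as polynomial × e^(−2γx²) and use ∫x^(2j)·e^(−2γx²) dx = (2j−1)!!/(4γ)^j · √(π/(2γ)), odd powers → 0; here √(π/(2γ)) = 1.7550.
State is unnormalized: ∫|φ|² dx = 0.86029, and ∫φ*·x²·φ dx = 1.2651, so ⟨x²⟩ = 1.2651 / 0.86029.
⟨x²⟩ = 1.4706.

1.47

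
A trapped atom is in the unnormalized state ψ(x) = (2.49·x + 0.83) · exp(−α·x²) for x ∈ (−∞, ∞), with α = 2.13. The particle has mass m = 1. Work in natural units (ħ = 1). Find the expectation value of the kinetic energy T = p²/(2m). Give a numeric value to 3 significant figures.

2.16

T = −(ħ²/2m) d²/dx², so ⟨T⟩ = −(ħ²/2m) ∫ ψ*·ψ'' dx / ∫|ψ|² dx; with m = 1.
Expand each integrand as polynomial × e^(−2αx²) and use ∫x^(2j)·e^(−2αx²) dx = (2j−1)!!/(4α)^j · √(π/(2α)), odd powers → 0; here √(π/(2α)) = 0.85876. Differentiate with the product rule, d/dx e^(−αx²) = −2αx·e^(−αx²).
State is unnormalized: ∫|ψ|² dx = 1.2165, and ∫ψ*·(−ħ²/2m · ψ'') dx = 2.6267, so ⟨T⟩ = 2.6267 / 1.2165.
⟨T⟩ = 2.1592.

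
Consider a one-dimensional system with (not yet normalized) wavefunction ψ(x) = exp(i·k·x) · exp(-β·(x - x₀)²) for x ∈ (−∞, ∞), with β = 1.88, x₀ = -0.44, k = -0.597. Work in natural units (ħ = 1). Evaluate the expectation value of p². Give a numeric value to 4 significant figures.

2.236

p² ψ = −ħ² d²ψ/dx²; ⟨p²⟩ = −ħ² ∫ ψ*·ψ'' dx / ∫|ψ|² dx.
Gaussian moments (u = x − x₀): ∫u^(2j)·e^(−2βu²) du = (2j−1)!!/(4β)^j · √(π/(2β)), odd powers integrate to 0; here √(π/(2β)) = 0.91407. Derivatives: ψ′ = (ik − 2βu)·ψ, ψ″ = ((ik − 2βu)² − 2β)·ψ; the odd-in-u pieces drop out.
State is unnormalized: ∫|ψ|² dx = 0.91407, and ∫ψ*·(−ħ² ψ'') dx = 2.0442, so ⟨p²⟩ = 2.0442 / 0.91407.
⟨p²⟩ = 2.2364.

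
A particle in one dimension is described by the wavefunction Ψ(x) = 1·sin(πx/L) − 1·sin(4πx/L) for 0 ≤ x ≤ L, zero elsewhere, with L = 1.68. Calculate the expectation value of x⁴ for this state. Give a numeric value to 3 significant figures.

⟨x⁴⟩ = ∫ x⁴·|Ψ|² dx / ∫|Ψ|² dx (integrals over the domain).
On 0 ≤ x ≤ L (j ≠ l): ∫sin²(jπx/L) dx = L/2, ∫sin(jπx/L)·sin(lπx/L) dx = 0; diagonal moments ∫x·sin²(jπx/L) dx = L²/4, ∫x²·sin²(jπx/L) dx = L³·(1/6 − 1/(4j²π²)); cross terms ∫x·sin(jπx/L)·sin(lπx/L) dx = 0 for j + l even and −4jlL²/(π²(j² − l²)²) for j + l odd, ∫x²·sin(jπx/L)·sin(lπx/L) dx = (−1)^(j+l)·4jlL³/(π²(j² − l²)²); higher powers the same way via product-to-sum and parts.
State is unnormalized: ∫|Ψ|² dx = 1.6800, and ∫Ψ*·x⁴·Ψ dx = 2.4099, so ⟨x⁴⟩ = 2.4099 / 1.6800.
⟨x⁴⟩ = 1.4345.

1.43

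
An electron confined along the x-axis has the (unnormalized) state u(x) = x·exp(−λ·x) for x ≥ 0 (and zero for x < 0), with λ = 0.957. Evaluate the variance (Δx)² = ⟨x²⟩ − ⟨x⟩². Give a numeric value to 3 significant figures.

Compute ⟨x⟩ and ⟨x²⟩ separately, then (Δx)² = ⟨x²⟩ − ⟨x⟩².
Every integrand reduces to terms xʲ·e^(−2λx) on [0, ∞); use ∫₀^∞ xʲ·e^(−2λx) dx = j!/(2λ)^(j+1).
Normalization: ∫|u|² dx = 0.28524.
⟨x⟩ = 1.5674 and ⟨x²⟩ = 3.2756.
(Δx)² = 3.2756 − (1.5674)² = 0.81891.

0.819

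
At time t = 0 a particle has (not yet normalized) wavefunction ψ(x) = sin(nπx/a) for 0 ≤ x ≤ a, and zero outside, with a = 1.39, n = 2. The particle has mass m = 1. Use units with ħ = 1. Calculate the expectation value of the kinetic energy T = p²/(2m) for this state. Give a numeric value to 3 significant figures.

10.2

T = −(ħ²/2m) d²/dx², so ⟨T⟩ = −(ħ²/2m) ∫ ψ*·ψ'' dx / ∫|ψ|² dx; with m = 1.
d/dx sin(nπx/a) = (nπ/a)·cos(nπx/a) and d²/dx² sin(nπx/a) = −(nπ/a)²·sin(nπx/a); on 0 ≤ x ≤ a, ∫sin²(nπx/a) dx = a/2 and ∫sin(nπx/a)·cos(nπx/a) dx = 0.
State is unnormalized: ∫|ψ|² dx = 0.69500, and ∫ψ*·(−ħ²/2m · ψ'') dx = 7.1004, so ⟨T⟩ = 7.1004 / 0.69500.
⟨T⟩ = 10.216.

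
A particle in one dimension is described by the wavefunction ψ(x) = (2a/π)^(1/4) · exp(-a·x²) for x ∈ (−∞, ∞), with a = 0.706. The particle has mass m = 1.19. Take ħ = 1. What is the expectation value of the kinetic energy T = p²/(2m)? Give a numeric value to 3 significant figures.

0.297

T = −(ħ²/2m) d²/dx², so ⟨T⟩ = −(ħ²/2m) ∫ ψ*·ψ'' dx; with m = 1.19.
Gaussian moments: ∫x^(2j)·e^(−2ax²) dx = (2j−1)!!/(4a)^j · √(π/(2a)), odd powers integrate to 0; here √(π/(2a)) = 1.4916. Derivatives: d/dx e^(−ax²) = −2ax·e^(−ax²), d²/dx² e^(−ax²) = (4a²x² − 2a)·e^(−ax²).
⟨T⟩ = 0.29664.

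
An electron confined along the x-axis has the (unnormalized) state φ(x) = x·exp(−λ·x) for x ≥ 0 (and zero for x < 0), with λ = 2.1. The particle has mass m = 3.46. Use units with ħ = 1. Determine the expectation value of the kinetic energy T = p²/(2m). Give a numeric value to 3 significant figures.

T = −(ħ²/2m) d²/dx², so ⟨T⟩ = −(ħ²/2m) ∫ φ*·φ'' dx / ∫|φ|² dx; with m = 3.46.
Differentiate x·exp(−λ·x) with the product rule; every integrand then reduces to terms xʲ·e^(−2λx) on [0, ∞), with ∫₀^∞ xʲ·e^(−2λx) dx = j!/(2λ)^(j+1).
State is unnormalized: ∫|φ|² dx = 0.026995, and ∫φ*·(−ħ²/2m · φ'') dx = 0.017203, so ⟨T⟩ = 0.017203 / 0.026995.
⟨T⟩ = 0.63728.

0.637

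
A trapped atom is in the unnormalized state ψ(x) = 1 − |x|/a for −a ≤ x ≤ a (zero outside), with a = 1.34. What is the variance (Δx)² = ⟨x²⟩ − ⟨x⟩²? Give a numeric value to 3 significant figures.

Compute ⟨x⟩ and ⟨x²⟩ separately, then (Δx)² = ⟨x²⟩ − ⟨x⟩².
ψ is even, so ∫ over [−a, a] = 2∫₀ᵃ with ψ = 1 − x/a there: ∫₀ᵃ (1 − x/a)² dx = a/3, ∫₀ᵃ x²(1 − x/a)² dx = a³/30, ∫₀ᵃ x⁴(1 − x/a)² dx = a⁵/105.
Normalization: ∫|ψ|² dx = 0.89333.
⟨x⟩ = 0.0000 and ⟨x²⟩ = 0.17956.
(Δx)² = 0.17956 − (0.0000)² = 0.17956.

0.180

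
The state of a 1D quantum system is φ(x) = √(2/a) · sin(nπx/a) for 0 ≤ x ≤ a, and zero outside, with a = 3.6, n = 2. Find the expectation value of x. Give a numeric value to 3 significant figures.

⟨x⟩ = ∫ x·|φ|² dx (integrals over the domain).
With sin²θ = (1 − cos2θ)/2 on 0 ≤ x ≤ a: ∫sin²(nπx/a) dx = a/2, ∫x·sin²(nπx/a) dx = a²/4, ∫x²·sin²(nπx/a) dx = a³·(1/6 − 1/(4n²π²)); higher powers xᵏ the same way, integrating xᵏ·cos(2nπx/a) by parts.
⟨x⟩ = 1.8000.

1.80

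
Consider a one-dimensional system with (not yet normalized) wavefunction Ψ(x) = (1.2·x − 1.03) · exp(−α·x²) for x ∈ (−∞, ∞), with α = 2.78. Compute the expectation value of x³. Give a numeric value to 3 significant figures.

⟨x³⟩ = ∫ x³·|Ψ|² dx / ∫|Ψ|² dx (integrals over the domain).
Expand each integrand as polynomial × e^(−2αx²) and use ∫x^(2j)·e^(−2αx²) dx = (2j−1)!!/(4α)^j · √(π/(2α)), odd powers → 0; here √(π/(2α)) = 0.75169.
State is unnormalized: ∫|Ψ|² dx = 0.89481, and ∫Ψ*·x³·Ψ dx = -0.045081, so ⟨x³⟩ = -0.045081 / 0.89481.
⟨x³⟩ = -0.050381.

-0.0504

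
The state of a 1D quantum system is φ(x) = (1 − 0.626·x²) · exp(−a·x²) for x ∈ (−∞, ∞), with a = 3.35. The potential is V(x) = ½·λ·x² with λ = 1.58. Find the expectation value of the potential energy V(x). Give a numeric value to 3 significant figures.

⟨V⟩ = ∫ V(x)·|φ|² dx / ∫|φ|² dx.
Expand each integrand as polynomial × e^(−2ax²) and use ∫x^(2j)·e^(−2ax²) dx = (2j−1)!!/(4a)^j · √(π/(2a)), odd powers → 0; here √(π/(2a)) = 0.68476.
State is unnormalized: ∫|φ|² dx = 0.62526, and ∫φ*·V(x)·φ dx = 0.030376, so ⟨V⟩ = 0.030376 / 0.62526.
⟨V⟩ = 0.048581.

0.0486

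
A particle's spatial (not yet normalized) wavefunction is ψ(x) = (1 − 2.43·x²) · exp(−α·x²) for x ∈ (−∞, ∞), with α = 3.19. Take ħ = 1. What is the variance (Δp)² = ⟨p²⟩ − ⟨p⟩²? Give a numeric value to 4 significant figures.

Compute ⟨p⟩ and ⟨p²⟩ separately; (Δp)² = ⟨p²⟩ − ⟨p⟩².
Expand each integrand as polynomial × e^(−2αx²) and use ∫x^(2j)·e^(−2αx²) dx = (2j−1)!!/(4α)^j · √(π/(2α)), odd powers → 0; here √(π/(2α)) = 0.70172. Differentiate with the product rule, d/dx e^(−αx²) = −2αx·e^(−αx²).
Normalization: ∫|ψ|² dx = 0.51080.
⟨p⟩ = 0.0000 and ⟨p²⟩ = 7.1640.
(Δp)² = 7.1640 − (0.0000)² = 7.1640.

7.164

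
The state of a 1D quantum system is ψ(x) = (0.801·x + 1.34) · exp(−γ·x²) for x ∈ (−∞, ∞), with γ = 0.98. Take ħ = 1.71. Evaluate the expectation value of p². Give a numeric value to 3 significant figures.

p² ψ = −ħ² d²ψ/dx²; ⟨p²⟩ = −ħ² ∫ ψ*·ψ'' dx / ∫|ψ|² dx.
Expand each integrand as polynomial × e^(−2γx²) and use ∫x^(2j)·e^(−2γx²) dx = (2j−1)!!/(4γ)^j · √(π/(2γ)), odd powers → 0; here √(π/(2γ)) = 1.2660. Differentiate with the product rule, d/dx e^(−γx²) = −2γx·e^(−γx²).
State is unnormalized: ∫|ψ|² dx = 2.4805, and ∫ψ*·(−ħ² ψ'') dx = 8.2958, so ⟨p²⟩ = 8.2958 / 2.4805.
⟨p²⟩ = 3.3444.

3.34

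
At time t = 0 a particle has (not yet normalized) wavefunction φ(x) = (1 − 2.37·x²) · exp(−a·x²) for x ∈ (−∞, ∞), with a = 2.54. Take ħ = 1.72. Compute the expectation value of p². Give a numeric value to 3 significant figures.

p² φ = −ħ² d²φ/dx²; ⟨p²⟩ = −ħ² ∫ φ*·φ'' dx / ∫|φ|² dx.
Expand each integrand as polynomial × e^(−2ax²) and use ∫x^(2j)·e^(−2ax²) dx = (2j−1)!!/(4a)^j · √(π/(2a)), odd powers → 0; here √(π/(2a)) = 0.78640. Differentiate with the product rule, d/dx e^(−ax²) = −2ax·e^(−ax²).
State is unnormalized: ∫|φ|² dx = 0.54789, and ∫φ*·(−ħ² φ'') dx = 10.917, so ⟨p²⟩ = 10.917 / 0.54789.
⟨p²⟩ = 19.926.

19.9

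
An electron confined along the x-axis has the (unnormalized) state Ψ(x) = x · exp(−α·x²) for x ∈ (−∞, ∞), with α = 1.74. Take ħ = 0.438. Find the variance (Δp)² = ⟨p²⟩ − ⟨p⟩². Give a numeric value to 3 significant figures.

Compute ⟨p⟩ and ⟨p²⟩ separately; (Δp)² = ⟨p²⟩ − ⟨p⟩².
Expand each integrand as polynomial × e^(−2αx²) and use ∫x^(2j)·e^(−2αx²) dx = (2j−1)!!/(4α)^j · √(π/(2α)), odd powers → 0; here √(π/(2α)) = 0.95013. Differentiate with the product rule, d/dx e^(−αx²) = −2αx·e^(−αx²).
Normalization: ∫|Ψ|² dx = 0.13651.
⟨p⟩ = 0.0000 and ⟨p²⟩ = 1.0014.
(Δp)² = 1.0014 − (0.0000)² = 1.0014.

1.00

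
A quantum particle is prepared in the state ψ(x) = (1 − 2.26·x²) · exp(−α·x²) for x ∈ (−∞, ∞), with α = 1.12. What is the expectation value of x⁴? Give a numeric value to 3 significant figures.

⟨x⁴⟩ = ∫ x⁴·|ψ|² dx / ∫|ψ|² dx (integrals over the domain).
Expand each integrand as polynomial × e^(−2αx²) and use ∫x^(2j)·e^(−2αx²) dx = (2j−1)!!/(4α)^j · √(π/(2α)), odd powers → 0; here √(π/(2α)) = 1.1843.
State is unnormalized: ∫|ψ|² dx = 0.89356, and ∫ψ*·x⁴·ψ dx = 0.86071, so ⟨x⁴⟩ = 0.86071 / 0.89356.
⟨x⁴⟩ = 0.96324.

0.963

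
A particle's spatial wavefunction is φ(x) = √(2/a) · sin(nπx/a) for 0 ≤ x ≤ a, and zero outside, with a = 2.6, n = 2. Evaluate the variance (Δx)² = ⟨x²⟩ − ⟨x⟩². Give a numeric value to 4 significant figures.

Compute ⟨x⟩ and ⟨x²⟩ separately, then (Δx)² = ⟨x²⟩ − ⟨x⟩².
With sin²θ = (1 − cos2θ)/2 on 0 ≤ x ≤ a: ∫sin²(nπx/a) dx = a/2, ∫x·sin²(nπx/a) dx = a²/4, ∫x²·sin²(nπx/a) dx = a³·(1/6 − 1/(4n²π²)); higher powers xᵏ the same way, integrating xᵏ·cos(2nπx/a) by parts.
⟨x⟩ = 1.3000 and ⟨x²⟩ = 2.1677.
(Δx)² = 2.1677 − (1.3000)² = 0.47772.

0.4777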